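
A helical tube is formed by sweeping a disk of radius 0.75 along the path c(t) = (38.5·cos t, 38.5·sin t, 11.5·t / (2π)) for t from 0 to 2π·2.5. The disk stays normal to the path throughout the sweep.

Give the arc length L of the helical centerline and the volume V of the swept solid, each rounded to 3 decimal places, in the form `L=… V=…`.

2πR = 2π·38.5 = 241.902634
per-turn = √(241.902634² + 11.5²) = √(58516.8845 + 132.25) = √58649.1345 = 242.175834
L = 2.5 × 242.175834 = 605.439585
V = π·0.75² × L = 1.767146 × 605.439585 = 1069.900060

L=605.440 V=1069.900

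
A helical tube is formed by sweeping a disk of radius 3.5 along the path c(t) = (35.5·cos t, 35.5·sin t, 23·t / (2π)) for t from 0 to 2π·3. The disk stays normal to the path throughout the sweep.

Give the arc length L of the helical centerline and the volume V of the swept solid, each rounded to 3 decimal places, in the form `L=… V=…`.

2πR = 2π·35.5 = 223.053078
per-turn = √(223.053078² + 23²) = √(49752.6758 + 529) = √50281.6758 = 224.235759
L = 3 × 224.235759 = 672.707278
V = π·3.5² × L = 38.484510 × 672.707278 = 25888.809977

L=672.707 V=25888.810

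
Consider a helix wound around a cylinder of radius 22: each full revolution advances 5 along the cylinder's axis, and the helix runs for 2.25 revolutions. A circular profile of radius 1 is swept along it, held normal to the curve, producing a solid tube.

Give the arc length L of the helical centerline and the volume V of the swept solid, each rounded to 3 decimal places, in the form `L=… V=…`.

L=311.221 V=977.730

2πR = 2π·22 = 138.230077
per-turn = √(138.230077² + 5²) = √(19107.5541 + 25) = √19132.5541 = 138.320476
L = 2.25 × 138.320476 = 311.221071
V = π·1² × L = 3.141593 × 311.221071 = 977.729831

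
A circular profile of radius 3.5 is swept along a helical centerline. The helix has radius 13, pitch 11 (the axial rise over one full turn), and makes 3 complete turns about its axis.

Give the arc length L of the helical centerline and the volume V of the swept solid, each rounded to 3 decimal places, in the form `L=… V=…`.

L=247.256 V=9515.537

2πR = 2π·13 = 81.681409
per-turn = √(81.681409² + 11²) = √(6671.8526 + 121) = √6792.8526 = 82.418763
L = 3 × 82.418763 = 247.256290
V = π·3.5² × L = 38.484510 × 247.256290 = 9515.537185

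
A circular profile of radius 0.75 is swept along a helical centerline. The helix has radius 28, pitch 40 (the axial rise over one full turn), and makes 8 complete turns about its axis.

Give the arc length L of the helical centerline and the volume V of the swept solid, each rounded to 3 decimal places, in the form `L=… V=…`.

2πR = 2π·28 = 175.929189
per-turn = √(175.929189² + 40²) = √(30951.0794 + 1600) = √32551.0794 = 180.419177
L = 8 × 180.419177 = 1443.353415
V = π·0.75² × L = 1.767146 × 1443.353415 = 2550.616024

L=1443.353 V=2550.616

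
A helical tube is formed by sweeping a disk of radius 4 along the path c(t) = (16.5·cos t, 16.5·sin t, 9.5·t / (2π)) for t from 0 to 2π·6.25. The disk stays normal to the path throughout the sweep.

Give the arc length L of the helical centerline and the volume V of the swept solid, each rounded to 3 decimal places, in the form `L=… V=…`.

2πR = 2π·16.5 = 103.672558
per-turn = √(103.672558² + 9.5²) = √(10747.9992 + 90.25) = √10838.2492 = 104.106912
L = 6.25 × 104.106912 = 650.668202
V = π·4² × L = 50.265482 × 650.668202 = 32706.151093

L=650.668 V=32706.151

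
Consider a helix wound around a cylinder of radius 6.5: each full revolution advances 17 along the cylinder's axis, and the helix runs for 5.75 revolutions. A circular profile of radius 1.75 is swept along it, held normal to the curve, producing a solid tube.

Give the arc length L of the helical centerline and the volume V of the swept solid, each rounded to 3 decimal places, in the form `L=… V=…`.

2πR = 2π·6.5 = 40.840704
per-turn = √(40.840704² + 17²) = √(1667.9631 + 289) = √1956.9631 = 44.237576
L = 5.75 × 44.237576 = 254.366063
V = π·1.75² × L = 9.621128 × 254.366063 = 2447.288323

L=254.366 V=2447.288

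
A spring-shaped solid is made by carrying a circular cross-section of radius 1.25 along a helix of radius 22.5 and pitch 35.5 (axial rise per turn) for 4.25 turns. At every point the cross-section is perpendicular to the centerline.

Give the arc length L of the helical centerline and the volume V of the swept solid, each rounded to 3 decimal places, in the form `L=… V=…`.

2πR = 2π·22.5 = 141.371669
per-turn = √(141.371669² + 35.5²) = √(19985.9489 + 1260.25) = √21246.1989 = 145.760759
L = 4.25 × 145.760759 = 619.483226
V = π·1.25² × L = 4.908739 × 619.483226 = 3040.881177

L=619.483 V=3040.881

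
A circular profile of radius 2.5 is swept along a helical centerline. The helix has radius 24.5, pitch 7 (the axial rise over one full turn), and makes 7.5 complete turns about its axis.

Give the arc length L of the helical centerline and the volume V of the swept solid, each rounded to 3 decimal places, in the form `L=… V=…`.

2πR = 2π·24.5 = 153.938040
per-turn = √(153.938040² + 7²) = √(23696.9202 + 49) = √23745.9202 = 154.097113
L = 7.5 × 154.097113 = 1155.728346
V = π·2.5² × L = 19.634954 × 1155.728346 = 22692.673005

L=1155.728 V=22692.673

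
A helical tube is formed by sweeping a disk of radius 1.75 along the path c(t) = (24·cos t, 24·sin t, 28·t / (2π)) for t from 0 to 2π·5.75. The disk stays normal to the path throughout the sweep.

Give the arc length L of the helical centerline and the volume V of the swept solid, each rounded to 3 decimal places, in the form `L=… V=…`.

L=881.900 V=8484.874

2πR = 2π·24 = 150.796447
per-turn = √(150.796447² + 28²) = √(22739.5685 + 784) = √23523.5685 = 153.373950
L = 5.75 × 153.373950 = 881.900213
V = π·1.75² × L = 9.621128 × 881.900213 = 8484.874388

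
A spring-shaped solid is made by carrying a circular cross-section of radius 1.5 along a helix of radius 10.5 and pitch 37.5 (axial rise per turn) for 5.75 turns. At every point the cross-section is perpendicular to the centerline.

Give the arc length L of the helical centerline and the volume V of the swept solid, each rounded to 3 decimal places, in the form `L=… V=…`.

2πR = 2π·10.5 = 65.973446
per-turn = √(65.973446² + 37.5²) = √(4352.4955 + 1406.25) = √5758.7455 = 75.886399
L = 5.75 × 75.886399 = 436.346794
V = π·1.5² × L = 7.068583 × 436.346794 = 3084.353734

L=436.347 V=3084.354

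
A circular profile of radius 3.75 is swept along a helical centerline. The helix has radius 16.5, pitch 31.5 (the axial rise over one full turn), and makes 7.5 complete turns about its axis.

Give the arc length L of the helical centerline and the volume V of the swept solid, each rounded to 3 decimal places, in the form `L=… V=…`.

2πR = 2π·16.5 = 103.672558
per-turn = √(103.672558² + 31.5²) = √(10747.9992 + 992.25) = √11740.2492 = 108.352430
L = 7.5 × 108.352430 = 812.643229
V = π·3.75² × L = 44.178647 × 812.643229 = 35901.478085

L=812.643 V=35901.478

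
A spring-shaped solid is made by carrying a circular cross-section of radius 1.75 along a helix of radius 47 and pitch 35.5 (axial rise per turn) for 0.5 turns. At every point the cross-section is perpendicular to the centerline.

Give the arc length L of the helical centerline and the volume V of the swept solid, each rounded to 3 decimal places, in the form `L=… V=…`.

L=148.718 V=1430.834

2πR = 2π·47 = 295.309709
per-turn = √(295.309709² + 35.5²) = √(87207.8245 + 1260.25) = √88468.0745 = 297.435833
L = 0.5 × 297.435833 = 148.717916
V = π·1.75² × L = 9.621128 × 148.717916 = 1430.834034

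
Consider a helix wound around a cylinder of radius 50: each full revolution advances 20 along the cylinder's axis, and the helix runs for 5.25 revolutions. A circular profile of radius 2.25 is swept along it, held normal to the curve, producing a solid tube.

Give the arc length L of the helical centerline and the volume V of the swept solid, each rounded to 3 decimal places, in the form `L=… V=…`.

L=1652.675 V=26284.660

2πR = 2π·50 = 314.159265
per-turn = √(314.159265² + 20²) = √(98696.0440 + 400) = √99096.0440 = 314.795241
L = 5.25 × 314.795241 = 1652.675017
V = π·2.25² × L = 15.904313 × 1652.675017 = 26284.660448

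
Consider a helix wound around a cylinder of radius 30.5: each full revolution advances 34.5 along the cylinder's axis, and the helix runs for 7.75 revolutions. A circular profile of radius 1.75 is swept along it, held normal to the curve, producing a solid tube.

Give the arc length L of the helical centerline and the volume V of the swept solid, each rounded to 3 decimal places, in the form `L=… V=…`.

L=1509.063 V=14518.892

2πR = 2π·30.5 = 191.637152
per-turn = √(191.637152² + 34.5²) = √(36724.7980 + 1190.25) = √37915.0480 = 194.717868
L = 7.75 × 194.717868 = 1509.063474
V = π·1.75² × L = 9.621128 × 1509.063474 = 14518.892093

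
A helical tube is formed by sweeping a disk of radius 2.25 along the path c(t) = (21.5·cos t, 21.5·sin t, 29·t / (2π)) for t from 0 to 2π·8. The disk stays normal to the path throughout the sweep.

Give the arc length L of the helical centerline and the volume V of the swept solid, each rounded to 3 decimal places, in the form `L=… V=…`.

2πR = 2π·21.5 = 135.088484
per-turn = √(135.088484² + 29²) = √(18248.8985 + 841) = √19089.8985 = 138.166199
L = 8 × 138.166199 = 1105.329592
V = π·2.25² × L = 15.904313 × 1105.329592 = 17579.507584

L=1105.330 V=17579.508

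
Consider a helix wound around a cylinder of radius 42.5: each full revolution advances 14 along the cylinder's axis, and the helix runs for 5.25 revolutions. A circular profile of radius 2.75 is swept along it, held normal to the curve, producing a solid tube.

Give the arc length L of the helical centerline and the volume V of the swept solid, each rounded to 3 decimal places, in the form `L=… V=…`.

2πR = 2π·42.5 = 267.035376
per-turn = √(267.035376² + 14²) = √(71307.8918 + 196) = √71503.8918 = 267.402116
L = 5.25 × 267.402116 = 1403.861111
V = π·2.75² × L = 23.758294 × 1403.861111 = 33353.345621

L=1403.861 V=33353.346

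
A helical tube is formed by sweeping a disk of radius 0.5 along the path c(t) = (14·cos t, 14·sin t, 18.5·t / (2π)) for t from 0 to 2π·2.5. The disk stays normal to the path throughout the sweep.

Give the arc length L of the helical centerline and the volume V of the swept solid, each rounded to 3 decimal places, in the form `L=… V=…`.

2πR = 2π·14 = 87.964594
per-turn = √(87.964594² + 18.5²) = √(7737.7699 + 342.25) = √8080.0199 = 89.888931
L = 2.5 × 89.888931 = 224.722327
V = π·0.5² × L = 0.785398 × 224.722327 = 176.496503

L=224.722 V=176.497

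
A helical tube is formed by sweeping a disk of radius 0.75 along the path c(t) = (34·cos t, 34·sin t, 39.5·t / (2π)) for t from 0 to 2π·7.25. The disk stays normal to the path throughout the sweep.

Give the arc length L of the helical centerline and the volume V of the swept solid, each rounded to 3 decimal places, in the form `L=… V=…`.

L=1575.058 V=2783.357

2πR = 2π·34 = 213.628300
per-turn = √(213.628300² + 39.5²) = √(45637.0508 + 1560.25) = √47197.3008 = 217.249398
L = 7.25 × 217.249398 = 1575.058132
V = π·0.75² × L = 1.767146 × 1575.058132 = 2783.357470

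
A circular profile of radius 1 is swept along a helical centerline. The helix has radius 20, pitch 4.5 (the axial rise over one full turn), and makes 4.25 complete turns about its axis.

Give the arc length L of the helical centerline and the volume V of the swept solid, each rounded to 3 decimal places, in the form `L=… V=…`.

2πR = 2π·20 = 125.663706
per-turn = √(125.663706² + 4.5²) = √(15791.3670 + 20.25) = √15811.6170 = 125.744253
L = 4.25 × 125.744253 = 534.413073
V = π·1² × L = 3.141593 × 534.413073 = 1678.908185

L=534.413 V=1678.908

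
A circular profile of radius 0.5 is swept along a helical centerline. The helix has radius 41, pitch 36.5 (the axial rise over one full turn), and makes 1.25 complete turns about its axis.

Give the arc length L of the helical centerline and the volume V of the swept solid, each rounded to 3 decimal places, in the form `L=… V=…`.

L=325.229 V=255.435

2πR = 2π·41 = 257.610598
per-turn = √(257.610598² + 36.5²) = √(66363.2200 + 1332.25) = √67695.4700 = 260.183531
L = 1.25 × 260.183531 = 325.229414
V = π·0.5² × L = 0.785398 × 325.229414 = 255.434585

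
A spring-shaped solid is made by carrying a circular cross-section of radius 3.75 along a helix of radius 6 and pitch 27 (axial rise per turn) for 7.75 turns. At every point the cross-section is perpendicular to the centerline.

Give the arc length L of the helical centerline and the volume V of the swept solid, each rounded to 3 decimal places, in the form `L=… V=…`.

2πR = 2π·6 = 37.699112
per-turn = √(37.699112² + 27²) = √(1421.2230 + 729) = √2150.2230 = 46.370497
L = 7.75 × 46.370497 = 359.371355
V = π·3.75² × L = 44.178647 × 359.371355 = 15876.540134

L=359.371 V=15876.540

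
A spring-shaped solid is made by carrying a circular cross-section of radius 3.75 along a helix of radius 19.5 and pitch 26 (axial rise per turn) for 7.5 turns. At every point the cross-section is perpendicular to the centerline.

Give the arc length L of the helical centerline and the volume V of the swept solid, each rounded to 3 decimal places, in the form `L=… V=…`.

L=939.378 V=41500.456

2πR = 2π·19.5 = 122.522113
per-turn = √(122.522113² + 26²) = √(15011.6683 + 676) = √15687.6683 = 125.250422
L = 7.5 × 125.250422 = 939.378167
V = π·3.75² × L = 44.178647 × 939.378167 = 41500.456170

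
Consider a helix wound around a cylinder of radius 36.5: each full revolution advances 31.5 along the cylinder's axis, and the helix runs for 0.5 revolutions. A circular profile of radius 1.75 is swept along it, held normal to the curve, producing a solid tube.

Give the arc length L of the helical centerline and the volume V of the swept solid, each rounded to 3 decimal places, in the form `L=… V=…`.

2πR = 2π·36.5 = 229.336264
per-turn = √(229.336264² + 31.5²) = √(52595.1219 + 992.25) = √53587.3719 = 231.489464
L = 0.5 × 231.489464 = 115.744732
V = π·1.75² × L = 9.621128 × 115.744732 = 1113.594823

L=115.745 V=1113.595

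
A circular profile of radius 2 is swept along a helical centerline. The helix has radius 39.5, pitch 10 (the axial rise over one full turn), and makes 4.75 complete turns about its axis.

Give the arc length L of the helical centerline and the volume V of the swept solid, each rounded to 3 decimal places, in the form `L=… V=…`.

2πR = 2π·39.5 = 248.185820
per-turn = √(248.185820² + 10²) = √(61596.2011 + 100) = √61696.2011 = 248.387200
L = 4.75 × 248.387200 = 1179.839199
V = π·2² × L = 12.566371 × 1179.839199 = 14826.296646

L=1179.839 V=14826.297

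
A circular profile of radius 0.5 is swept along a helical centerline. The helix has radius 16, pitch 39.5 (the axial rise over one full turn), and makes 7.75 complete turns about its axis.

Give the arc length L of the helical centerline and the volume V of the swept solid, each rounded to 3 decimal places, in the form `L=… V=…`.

2πR = 2π·16 = 100.530965
per-turn = √(100.530965² + 39.5²) = √(10106.4749 + 1560.25) = √11666.7249 = 108.012615
L = 7.75 × 108.012615 = 837.097763
V = π·0.5² × L = 0.785398 × 837.097763 = 657.455046

L=837.098 V=657.455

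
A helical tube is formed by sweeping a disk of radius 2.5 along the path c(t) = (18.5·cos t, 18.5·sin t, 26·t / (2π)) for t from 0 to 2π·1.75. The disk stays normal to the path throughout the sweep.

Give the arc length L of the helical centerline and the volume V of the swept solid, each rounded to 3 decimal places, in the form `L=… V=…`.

L=208.445 V=4092.802

2πR = 2π·18.5 = 116.238928
per-turn = √(116.238928² + 26²) = √(13511.4884 + 676) = √14187.4884 = 119.111244
L = 1.75 × 119.111244 = 208.444677
V = π·2.5² × L = 19.634954 × 208.444677 = 4092.801659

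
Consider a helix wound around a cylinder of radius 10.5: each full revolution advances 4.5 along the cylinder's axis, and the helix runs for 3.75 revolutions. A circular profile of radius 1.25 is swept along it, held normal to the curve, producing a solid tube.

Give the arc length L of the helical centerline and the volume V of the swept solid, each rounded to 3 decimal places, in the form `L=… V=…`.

2πR = 2π·10.5 = 65.973446
per-turn = √(65.973446² + 4.5²) = √(4352.4955 + 20.25) = √4372.7455 = 66.126738
L = 3.75 × 66.126738 = 247.975269
V = π·1.25² × L = 4.908739 × 247.975269 = 1217.245757

L=247.975 V=1217.246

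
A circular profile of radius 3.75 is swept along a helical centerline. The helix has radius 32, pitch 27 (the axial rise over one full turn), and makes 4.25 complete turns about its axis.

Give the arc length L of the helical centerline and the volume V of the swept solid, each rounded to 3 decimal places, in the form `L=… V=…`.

L=862.183 V=38090.100

2πR = 2π·32 = 201.061930
per-turn = √(201.061930² + 27²) = √(40425.8996 + 729) = √41154.8996 = 202.866704
L = 4.25 × 202.866704 = 862.183492
V = π·3.75² × L = 44.178647 × 862.183492 = 38090.099892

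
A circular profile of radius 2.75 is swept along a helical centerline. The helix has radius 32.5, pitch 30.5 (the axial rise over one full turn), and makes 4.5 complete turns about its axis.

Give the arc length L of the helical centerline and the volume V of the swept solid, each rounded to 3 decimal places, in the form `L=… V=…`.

L=929.109 V=22074.050

2πR = 2π·32.5 = 204.203522
per-turn = √(204.203522² + 30.5²) = √(41699.0786 + 930.25) = √42629.3286 = 206.468711
L = 4.5 × 206.468711 = 929.109199
V = π·2.75² × L = 23.758294 × 929.109199 = 22074.049924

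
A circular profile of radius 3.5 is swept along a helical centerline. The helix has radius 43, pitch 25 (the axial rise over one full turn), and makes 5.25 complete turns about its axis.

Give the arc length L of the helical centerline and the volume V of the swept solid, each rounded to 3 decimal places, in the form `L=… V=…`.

2πR = 2π·43 = 270.176968
per-turn = √(270.176968² + 25²) = √(72995.5942 + 625) = √73620.5942 = 271.331152
L = 5.25 × 271.331152 = 1424.488549
V = π·3.5² × L = 38.484510 × 1424.488549 = 54820.743819

L=1424.489 V=54820.744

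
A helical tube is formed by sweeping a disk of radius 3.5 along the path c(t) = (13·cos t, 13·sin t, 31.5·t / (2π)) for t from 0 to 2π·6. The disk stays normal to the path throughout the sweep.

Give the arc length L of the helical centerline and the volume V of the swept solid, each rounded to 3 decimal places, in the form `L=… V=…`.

L=525.269 V=20214.726

2πR = 2π·13 = 81.681409
per-turn = √(81.681409² + 31.5²) = √(6671.8526 + 992.25) = √7664.1026 = 87.544860
L = 6 × 87.544860 = 525.269162
V = π·3.5² × L = 38.484510 × 525.269162 = 20214.726327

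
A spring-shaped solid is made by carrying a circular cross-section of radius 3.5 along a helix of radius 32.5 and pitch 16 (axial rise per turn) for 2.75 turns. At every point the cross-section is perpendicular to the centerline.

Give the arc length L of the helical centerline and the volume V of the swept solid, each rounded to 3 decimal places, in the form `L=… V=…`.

L=563.281 V=21677.586

2πR = 2π·32.5 = 204.203522
per-turn = √(204.203522² + 16²) = √(41699.0786 + 256) = √41955.0786 = 204.829389
L = 2.75 × 204.829389 = 563.280820
V = π·3.5² × L = 38.484510 × 563.280820 = 21677.586343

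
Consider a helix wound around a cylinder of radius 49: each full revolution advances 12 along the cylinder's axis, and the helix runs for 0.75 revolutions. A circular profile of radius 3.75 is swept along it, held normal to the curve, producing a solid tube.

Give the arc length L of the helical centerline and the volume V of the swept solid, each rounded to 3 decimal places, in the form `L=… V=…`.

2πR = 2π·49 = 307.876080
per-turn = √(307.876080² + 12²) = √(94787.6807 + 144) = √94931.6807 = 308.109852
L = 0.75 × 308.109852 = 231.082389
V = π·3.75² × L = 44.178647 × 231.082389 = 10208.907208

L=231.082 V=10208.907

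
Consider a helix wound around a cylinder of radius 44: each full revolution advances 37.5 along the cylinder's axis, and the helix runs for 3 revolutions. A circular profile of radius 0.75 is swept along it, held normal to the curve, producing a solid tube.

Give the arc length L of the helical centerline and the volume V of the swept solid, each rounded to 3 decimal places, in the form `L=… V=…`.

2πR = 2π·44 = 276.460154
per-turn = √(276.460154² + 37.5²) = √(76430.2165 + 1406.25) = √77836.4665 = 278.991875
L = 3 × 278.991875 = 836.975626
V = π·0.75² × L = 1.767146 × 836.975626 = 1479.058019

L=836.976 V=1479.058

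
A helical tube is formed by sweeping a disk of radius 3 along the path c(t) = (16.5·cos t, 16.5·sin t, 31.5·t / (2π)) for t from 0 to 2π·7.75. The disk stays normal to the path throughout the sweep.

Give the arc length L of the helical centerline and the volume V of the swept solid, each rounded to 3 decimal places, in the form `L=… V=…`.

L=839.731 V=23742.844

2πR = 2π·16.5 = 103.672558
per-turn = √(103.672558² + 31.5²) = √(10747.9992 + 992.25) = √11740.2492 = 108.352430
L = 7.75 × 108.352430 = 839.731336
V = π·3² × L = 28.274334 × 839.731336 = 23742.844174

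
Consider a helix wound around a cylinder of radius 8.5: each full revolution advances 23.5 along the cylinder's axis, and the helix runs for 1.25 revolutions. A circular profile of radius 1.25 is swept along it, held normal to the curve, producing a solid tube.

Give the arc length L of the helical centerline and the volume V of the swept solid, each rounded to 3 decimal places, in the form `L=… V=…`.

L=72.936 V=358.023

2πR = 2π·8.5 = 53.407075
per-turn = √(53.407075² + 23.5²) = √(2852.3157 + 552.25) = √3404.5657 = 58.348656
L = 1.25 × 58.348656 = 72.935820
V = π·1.25² × L = 4.908739 × 72.935820 = 358.022870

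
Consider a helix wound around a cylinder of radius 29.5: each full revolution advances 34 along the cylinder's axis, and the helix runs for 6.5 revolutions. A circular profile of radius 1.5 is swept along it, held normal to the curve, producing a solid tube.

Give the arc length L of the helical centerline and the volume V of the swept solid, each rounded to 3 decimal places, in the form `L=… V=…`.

L=1224.902 V=8658.325

2πR = 2π·29.5 = 185.353967
per-turn = √(185.353967² + 34²) = √(34356.0929 + 1156) = √35512.0929 = 188.446525
L = 6.5 × 188.446525 = 1224.902415
V = π·1.5² × L = 7.068583 × 1224.902415 = 8658.324963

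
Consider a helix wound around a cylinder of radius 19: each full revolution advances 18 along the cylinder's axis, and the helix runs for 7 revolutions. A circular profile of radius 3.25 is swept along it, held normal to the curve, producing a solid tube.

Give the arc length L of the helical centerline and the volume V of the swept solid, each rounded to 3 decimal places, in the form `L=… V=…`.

L=845.109 V=28043.323

2πR = 2π·19 = 119.380521
per-turn = √(119.380521² + 18²) = √(14251.7088 + 324) = √14575.7088 = 120.729900
L = 7 × 120.729900 = 845.109300
V = π·3.25² × L = 33.183072 × 845.109300 = 28043.323092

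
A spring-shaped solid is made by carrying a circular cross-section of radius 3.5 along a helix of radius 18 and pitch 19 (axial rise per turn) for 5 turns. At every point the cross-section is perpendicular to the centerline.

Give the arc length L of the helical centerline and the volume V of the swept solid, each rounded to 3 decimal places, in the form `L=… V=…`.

2πR = 2π·18 = 113.097336
per-turn = √(113.097336² + 19²) = √(12791.0073 + 361) = √13152.0073 = 114.682201
L = 5 × 114.682201 = 573.411007
V = π·3.5² × L = 38.484510 × 573.411007 = 22067.441625

L=573.411 V=22067.442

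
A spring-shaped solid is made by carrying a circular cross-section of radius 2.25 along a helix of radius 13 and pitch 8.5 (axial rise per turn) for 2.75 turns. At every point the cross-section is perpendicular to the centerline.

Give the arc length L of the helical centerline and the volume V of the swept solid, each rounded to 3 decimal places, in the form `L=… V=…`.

L=225.837 V=3591.780

2πR = 2π·13 = 81.681409
per-turn = √(81.681409² + 8.5²) = √(6671.8526 + 72.25) = √6744.1026 = 82.122485
L = 2.75 × 82.122485 = 225.836834
V = π·2.25² × L = 15.904313 × 225.836834 = 3591.779656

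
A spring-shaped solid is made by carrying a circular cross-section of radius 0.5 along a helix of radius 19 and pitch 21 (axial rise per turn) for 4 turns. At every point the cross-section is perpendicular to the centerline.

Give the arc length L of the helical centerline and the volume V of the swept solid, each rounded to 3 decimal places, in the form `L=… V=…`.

L=484.854 V=380.803

2πR = 2π·19 = 119.380521
per-turn = √(119.380521² + 21²) = √(14251.7088 + 441) = √14692.7088 = 121.213484
L = 4 × 121.213484 = 484.853937
V = π·0.5² × L = 0.785398 × 484.853937 = 380.803392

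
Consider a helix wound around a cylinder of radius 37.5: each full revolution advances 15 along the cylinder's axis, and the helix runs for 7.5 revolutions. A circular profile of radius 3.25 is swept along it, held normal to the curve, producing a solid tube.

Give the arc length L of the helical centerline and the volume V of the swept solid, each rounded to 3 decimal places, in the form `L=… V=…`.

2πR = 2π·37.5 = 235.619449
per-turn = √(235.619449² + 15²) = √(55516.5248 + 225) = √55741.5248 = 236.096431
L = 7.5 × 236.096431 = 1770.723233
V = π·3.25² × L = 33.183072 × 1770.723233 = 58758.037244

L=1770.723 V=58758.037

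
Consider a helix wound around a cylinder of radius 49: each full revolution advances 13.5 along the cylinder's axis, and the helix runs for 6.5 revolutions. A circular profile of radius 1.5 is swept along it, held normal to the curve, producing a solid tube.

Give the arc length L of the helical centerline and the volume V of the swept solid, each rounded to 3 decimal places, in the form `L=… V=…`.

L=2003.117 V=14159.203

2πR = 2π·49 = 307.876080
per-turn = √(307.876080² + 13.5²) = √(94787.6807 + 182.25) = √94969.9307 = 308.171917
L = 6.5 × 308.171917 = 2003.117463
V = π·1.5² × L = 7.068583 × 2003.117463 = 14159.202989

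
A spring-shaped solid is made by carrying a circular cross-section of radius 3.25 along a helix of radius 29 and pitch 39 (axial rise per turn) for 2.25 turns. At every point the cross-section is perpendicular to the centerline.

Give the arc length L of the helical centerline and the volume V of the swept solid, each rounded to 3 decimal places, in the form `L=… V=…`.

L=419.264 V=13912.451

2πR = 2π·29 = 182.212374
per-turn = √(182.212374² + 39²) = √(33201.3492 + 1521) = √34722.3492 = 186.339339
L = 2.25 × 186.339339 = 419.263512
V = π·3.25² × L = 33.183072 × 419.263512 = 13912.451489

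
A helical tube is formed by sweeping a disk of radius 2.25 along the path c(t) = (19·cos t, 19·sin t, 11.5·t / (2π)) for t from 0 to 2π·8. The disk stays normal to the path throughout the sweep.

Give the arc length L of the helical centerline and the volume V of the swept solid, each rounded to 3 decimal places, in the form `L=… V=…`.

2πR = 2π·19 = 119.380521
per-turn = √(119.380521² + 11.5²) = √(14251.7088 + 132.25) = √14383.9588 = 119.933143
L = 8 × 119.933143 = 959.465143
V = π·2.25² × L = 15.904313 × 959.465143 = 15259.633761

L=959.465 V=15259.634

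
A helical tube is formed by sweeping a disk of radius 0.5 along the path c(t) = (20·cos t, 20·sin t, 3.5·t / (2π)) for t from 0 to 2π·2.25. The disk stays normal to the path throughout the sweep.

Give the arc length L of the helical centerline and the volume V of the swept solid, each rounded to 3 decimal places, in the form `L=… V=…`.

L=282.853 V=222.152

2πR = 2π·20 = 125.663706
per-turn = √(125.663706² + 3.5²) = √(15791.3670 + 12.25) = √15803.6170 = 125.712438
L = 2.25 × 125.712438 = 282.852985
V = π·0.5² × L = 0.785398 × 282.852985 = 222.152215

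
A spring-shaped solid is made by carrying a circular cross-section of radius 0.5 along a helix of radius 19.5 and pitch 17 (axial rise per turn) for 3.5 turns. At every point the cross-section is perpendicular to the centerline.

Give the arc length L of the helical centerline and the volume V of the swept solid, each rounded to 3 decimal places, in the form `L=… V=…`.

2πR = 2π·19.5 = 122.522113
per-turn = √(122.522113² + 17²) = √(15011.6683 + 289) = √15300.6683 = 123.695870
L = 3.5 × 123.695870 = 432.935546
V = π·0.5² × L = 0.785398 × 432.935546 = 340.026782

L=432.936 V=340.027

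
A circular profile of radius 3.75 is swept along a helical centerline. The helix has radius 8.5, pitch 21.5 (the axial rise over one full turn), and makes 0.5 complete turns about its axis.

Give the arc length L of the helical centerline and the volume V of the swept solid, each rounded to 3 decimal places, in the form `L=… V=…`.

2πR = 2π·8.5 = 53.407075
per-turn = √(53.407075² + 21.5²) = √(2852.3157 + 462.25) = √3314.5657 = 57.572265
L = 0.5 × 57.572265 = 28.786132
V = π·3.75² × L = 44.178647 × 28.786132 = 1271.732372

L=28.786 V=1271.732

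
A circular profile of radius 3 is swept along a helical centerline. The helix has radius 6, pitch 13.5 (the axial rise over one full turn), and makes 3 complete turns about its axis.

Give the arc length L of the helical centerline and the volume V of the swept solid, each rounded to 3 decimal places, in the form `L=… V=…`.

L=120.130 V=3396.600

2πR = 2π·6 = 37.699112
per-turn = √(37.699112² + 13.5²) = √(1421.2230 + 182.25) = √1603.4730 = 40.043389
L = 3 × 40.043389 = 120.130168
V = π·3² × L = 28.274334 × 120.130168 = 3396.600484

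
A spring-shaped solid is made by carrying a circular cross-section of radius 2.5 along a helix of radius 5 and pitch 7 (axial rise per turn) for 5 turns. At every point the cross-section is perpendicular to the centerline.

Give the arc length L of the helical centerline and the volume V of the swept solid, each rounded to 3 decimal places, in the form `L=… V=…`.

2πR = 2π·5 = 31.415927
per-turn = √(31.415927² + 7²) = √(986.9604 + 49) = √1035.9604 = 32.186339
L = 5 × 32.186339 = 160.931697
V = π·2.5² × L = 19.634954 × 160.931697 = 3159.886476

L=160.932 V=3159.886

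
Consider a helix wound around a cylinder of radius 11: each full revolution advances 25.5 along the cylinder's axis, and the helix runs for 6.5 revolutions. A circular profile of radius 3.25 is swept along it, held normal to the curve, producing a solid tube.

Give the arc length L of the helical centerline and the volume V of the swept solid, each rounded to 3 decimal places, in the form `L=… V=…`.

2πR = 2π·11 = 69.115038
per-turn = √(69.115038² + 25.5²) = √(4776.8885 + 650.25) = √5427.1385 = 73.669115
L = 6.5 × 73.669115 = 478.849249
V = π·3.25² × L = 33.183072 × 478.849249 = 15889.689287

L=478.849 V=15889.689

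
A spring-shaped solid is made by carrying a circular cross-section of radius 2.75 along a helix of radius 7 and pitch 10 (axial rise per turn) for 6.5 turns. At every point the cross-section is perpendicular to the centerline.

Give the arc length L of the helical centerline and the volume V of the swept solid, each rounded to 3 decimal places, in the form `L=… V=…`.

2πR = 2π·7 = 43.982297
per-turn = √(43.982297² + 10²) = √(1934.4425 + 100) = √2034.4425 = 45.104794
L = 6.5 × 45.104794 = 293.181163
V = π·2.75² × L = 23.758294 × 293.181163 = 6965.484384

L=293.181 V=6965.484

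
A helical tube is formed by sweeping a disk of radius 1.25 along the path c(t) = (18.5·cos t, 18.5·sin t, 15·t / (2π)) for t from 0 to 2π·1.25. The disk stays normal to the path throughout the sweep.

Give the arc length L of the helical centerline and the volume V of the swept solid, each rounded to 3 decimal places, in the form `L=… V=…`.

2πR = 2π·18.5 = 116.238928
per-turn = √(116.238928² + 15²) = √(13511.4884 + 225) = √13736.4884 = 117.202766
L = 1.25 × 117.202766 = 146.503458
V = π·1.25² × L = 4.908739 × 146.503458 = 719.147167

L=146.503 V=719.147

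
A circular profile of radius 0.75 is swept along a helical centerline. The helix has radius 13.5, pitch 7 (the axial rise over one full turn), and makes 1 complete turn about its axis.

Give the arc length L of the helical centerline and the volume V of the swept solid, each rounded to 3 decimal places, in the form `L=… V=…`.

L=85.111 V=150.404

2πR = 2π·13.5 = 84.823002
per-turn = √(84.823002² + 7²) = √(7194.9416 + 49) = √7243.9416 = 85.111348
L = 1 × 85.111348 = 85.111348
V = π·0.75² × L = 1.767146 × 85.111348 = 150.404167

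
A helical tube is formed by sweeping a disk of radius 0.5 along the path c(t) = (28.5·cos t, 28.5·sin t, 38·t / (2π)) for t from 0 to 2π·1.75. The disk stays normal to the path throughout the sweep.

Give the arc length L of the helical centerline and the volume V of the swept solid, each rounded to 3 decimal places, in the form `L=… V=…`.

2πR = 2π·28.5 = 179.070781
per-turn = √(179.070781² + 38²) = √(32066.3447 + 1444) = √33510.3447 = 183.058310
L = 1.75 × 183.058310 = 320.352042
V = π·0.5² × L = 0.785398 × 320.352042 = 251.603905

L=320.352 V=251.604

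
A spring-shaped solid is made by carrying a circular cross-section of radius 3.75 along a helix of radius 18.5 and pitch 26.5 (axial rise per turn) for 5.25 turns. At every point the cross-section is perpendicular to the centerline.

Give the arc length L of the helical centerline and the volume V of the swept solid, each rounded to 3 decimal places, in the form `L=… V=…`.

L=625.912 V=27651.957

2πR = 2π·18.5 = 116.238928
per-turn = √(116.238928² + 26.5²) = √(13511.4884 + 702.25) = √14213.7384 = 119.221384
L = 5.25 × 119.221384 = 625.912266
V = π·3.75² × L = 44.178647 × 625.912266 = 27651.956881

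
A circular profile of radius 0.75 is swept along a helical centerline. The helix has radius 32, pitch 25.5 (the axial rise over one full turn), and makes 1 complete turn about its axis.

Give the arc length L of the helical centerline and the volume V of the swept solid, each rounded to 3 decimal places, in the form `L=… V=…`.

2πR = 2π·32 = 201.061930
per-turn = √(201.061930² + 25.5²) = √(40425.8996 + 650.25) = √41076.1496 = 202.672518
L = 1 × 202.672518 = 202.672518
V = π·0.75² × L = 1.767146 × 202.672518 = 358.151903

L=202.673 V=358.152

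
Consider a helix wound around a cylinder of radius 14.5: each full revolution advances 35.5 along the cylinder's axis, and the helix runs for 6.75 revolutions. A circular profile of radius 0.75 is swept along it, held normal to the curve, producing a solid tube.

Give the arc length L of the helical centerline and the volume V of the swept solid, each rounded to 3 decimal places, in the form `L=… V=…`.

2πR = 2π·14.5 = 91.106187
per-turn = √(91.106187² + 35.5²) = √(8300.3373 + 1260.25) = √9560.5873 = 97.778256
L = 6.75 × 97.778256 = 660.003226
V = π·0.75² × L = 1.767146 × 660.003226 = 1166.321974

L=660.003 V=1166.322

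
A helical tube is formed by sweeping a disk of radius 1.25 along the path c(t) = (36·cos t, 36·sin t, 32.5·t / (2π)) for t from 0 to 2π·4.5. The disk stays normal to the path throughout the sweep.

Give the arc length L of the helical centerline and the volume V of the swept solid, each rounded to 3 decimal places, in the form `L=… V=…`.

L=1028.329 V=5047.798

2πR = 2π·36 = 226.194671
per-turn = √(226.194671² + 32.5²) = √(51164.0292 + 1056.25) = √52220.2792 = 228.517569
L = 4.5 × 228.517569 = 1028.329059
V = π·1.25² × L = 4.908739 × 1028.329059 = 5047.798466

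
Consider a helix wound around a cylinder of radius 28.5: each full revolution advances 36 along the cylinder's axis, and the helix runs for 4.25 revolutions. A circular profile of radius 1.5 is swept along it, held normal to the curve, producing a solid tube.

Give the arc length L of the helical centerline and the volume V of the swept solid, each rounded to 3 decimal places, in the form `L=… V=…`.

L=776.278 V=5487.185

2πR = 2π·28.5 = 179.070781
per-turn = √(179.070781² + 36²) = √(32066.3447 + 1296) = √33362.3447 = 182.653619
L = 4.25 × 182.653619 = 776.277883
V = π·1.5² × L = 7.068583 × 776.277883 = 5487.185010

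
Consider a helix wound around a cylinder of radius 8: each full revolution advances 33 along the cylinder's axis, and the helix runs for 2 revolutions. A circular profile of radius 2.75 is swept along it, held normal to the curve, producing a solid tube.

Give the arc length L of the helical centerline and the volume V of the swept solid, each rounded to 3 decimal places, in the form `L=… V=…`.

L=120.260 V=2857.173

2πR = 2π·8 = 50.265482
per-turn = √(50.265482² + 33²) = √(2526.6187 + 1089) = √3615.6187 = 60.130015
L = 2 × 60.130015 = 120.260030
V = π·2.75² × L = 23.758294 × 120.260030 = 2857.173211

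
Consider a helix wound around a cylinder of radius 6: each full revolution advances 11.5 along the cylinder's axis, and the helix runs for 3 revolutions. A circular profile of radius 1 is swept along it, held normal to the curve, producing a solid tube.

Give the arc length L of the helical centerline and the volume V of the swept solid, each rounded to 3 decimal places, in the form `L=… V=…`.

L=118.242 V=371.469

2πR = 2π·6 = 37.699112
per-turn = √(37.699112² + 11.5²) = √(1421.2230 + 132.25) = √1553.4730 = 39.414122
L = 3 × 39.414122 = 118.242367
V = π·1² × L = 3.141593 × 118.242367 = 371.469351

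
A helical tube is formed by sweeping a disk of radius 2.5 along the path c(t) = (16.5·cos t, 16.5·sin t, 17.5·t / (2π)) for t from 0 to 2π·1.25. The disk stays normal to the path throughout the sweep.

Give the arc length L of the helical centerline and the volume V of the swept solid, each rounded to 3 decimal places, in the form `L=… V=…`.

2πR = 2π·16.5 = 103.672558
per-turn = √(103.672558² + 17.5²) = √(10747.9992 + 306.25) = √11054.2492 = 105.139190
L = 1.25 × 105.139190 = 131.423987
V = π·2.5² × L = 19.634954 × 131.423987 = 2580.503951

L=131.424 V=2580.504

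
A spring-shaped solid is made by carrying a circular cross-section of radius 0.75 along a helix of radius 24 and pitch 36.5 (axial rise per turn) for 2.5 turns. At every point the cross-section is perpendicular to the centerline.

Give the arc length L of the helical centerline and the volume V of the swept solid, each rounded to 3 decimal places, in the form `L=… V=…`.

2πR = 2π·24 = 150.796447
per-turn = √(150.796447² + 36.5²) = √(22739.5685 + 1332.25) = √24071.8185 = 155.150954
L = 2.5 × 155.150954 = 387.877385
V = π·0.75² × L = 1.767146 × 387.877385 = 685.435918

L=387.877 V=685.436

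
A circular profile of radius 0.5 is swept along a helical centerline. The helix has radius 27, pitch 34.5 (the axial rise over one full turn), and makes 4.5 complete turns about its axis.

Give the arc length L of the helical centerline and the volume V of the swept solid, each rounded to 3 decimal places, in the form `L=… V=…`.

L=779.033 V=611.851

2πR = 2π·27 = 169.646003
per-turn = √(169.646003² + 34.5²) = √(28779.7664 + 1190.25) = √29970.0164 = 173.118504
L = 4.5 × 173.118504 = 779.033268
V = π·0.5² × L = 0.785398 × 779.033268 = 611.851298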